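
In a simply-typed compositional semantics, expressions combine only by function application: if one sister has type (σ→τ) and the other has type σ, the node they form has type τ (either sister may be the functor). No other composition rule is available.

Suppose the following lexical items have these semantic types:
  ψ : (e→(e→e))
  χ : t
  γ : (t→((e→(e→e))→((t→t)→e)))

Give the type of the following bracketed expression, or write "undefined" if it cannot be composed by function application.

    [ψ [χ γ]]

((t→t)→e)

[χ γ]: functor γ : (t→((e→(e→e))→((t→t)→e))), argument χ : t; result ((e→(e→e))→((t→t)→e)).
[ψ [χ γ]]: functor [χ γ] : ((e→(e→e))→((t→t)→e)), argument ψ : (e→(e→e)); result ((t→t)→e).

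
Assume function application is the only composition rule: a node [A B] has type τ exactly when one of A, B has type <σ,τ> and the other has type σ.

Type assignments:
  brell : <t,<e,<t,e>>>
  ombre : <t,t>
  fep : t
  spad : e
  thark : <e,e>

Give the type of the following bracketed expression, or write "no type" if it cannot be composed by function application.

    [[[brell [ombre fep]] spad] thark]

[ombre fep] — ombre of type <t,t> combines with fep of type t: type t.
[brell [ombre fep]] — brell of type <t,<e,<t,e>>> combines with [ombre fep] of type t: type <e,<t,e>>.
[[brell [ombre fep]] spad] — [brell [ombre fep]] of type <e,<t,e>> combines with spad of type e: type <t,e>.
At [[[brell [ombre fep]] spad] thark]: neither <t,e> nor <e,e> can take the other as argument; the node is ill-typed.

no type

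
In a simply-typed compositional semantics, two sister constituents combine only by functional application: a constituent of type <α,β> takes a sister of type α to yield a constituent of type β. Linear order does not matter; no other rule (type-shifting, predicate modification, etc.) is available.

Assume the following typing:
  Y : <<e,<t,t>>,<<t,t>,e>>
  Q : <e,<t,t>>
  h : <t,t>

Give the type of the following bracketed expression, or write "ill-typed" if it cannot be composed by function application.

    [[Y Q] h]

[Y Q]: functor Y : <<e,<t,t>>,<<t,t>,e>>, argument Q : <e,<t,t>>; result <<t,t>,e>.
[[Y Q] h]: functor [Y Q] : <<t,t>,e>, argument h : <t,t>; result e.

e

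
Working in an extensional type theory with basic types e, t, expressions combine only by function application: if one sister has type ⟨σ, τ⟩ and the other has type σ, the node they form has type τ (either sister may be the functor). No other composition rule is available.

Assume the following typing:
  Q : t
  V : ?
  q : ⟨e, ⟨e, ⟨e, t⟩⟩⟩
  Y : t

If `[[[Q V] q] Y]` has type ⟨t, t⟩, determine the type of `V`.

⟨t, ⟨⟨e, ⟨e, ⟨e, t⟩⟩⟩, ⟨t, ⟨t, t⟩⟩⟩⟩

At [[[Q V] q] Y] (required: ⟨t, t⟩): Y is t, which is not a function with range ⟨t, t⟩; hence [[Q V] q] is the functor — type ⟨t, ⟨t, t⟩⟩.
At [[Q V] q] (required: ⟨t, ⟨t, t⟩⟩): q is ⟨e, ⟨e, ⟨e, t⟩⟩⟩, which is not a function with range ⟨t, ⟨t, t⟩⟩; hence [Q V] is the functor — type ⟨⟨e, ⟨e, ⟨e, t⟩⟩⟩, ⟨t, ⟨t, t⟩⟩⟩.
At [Q V] (required: ⟨⟨e, ⟨e, ⟨e, t⟩⟩⟩, ⟨t, ⟨t, t⟩⟩⟩): Q is t, which is not a function with range ⟨⟨e, ⟨e, ⟨e, t⟩⟩⟩, ⟨t, ⟨t, t⟩⟩⟩; hence V is the functor — type ⟨t, ⟨⟨e, ⟨e, ⟨e, t⟩⟩⟩, ⟨t, ⟨t, t⟩⟩⟩⟩.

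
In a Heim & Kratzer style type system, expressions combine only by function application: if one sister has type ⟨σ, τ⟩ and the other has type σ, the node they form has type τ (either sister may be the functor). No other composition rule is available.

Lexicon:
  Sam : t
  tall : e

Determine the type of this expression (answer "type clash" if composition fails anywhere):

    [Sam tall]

[Sam tall]: t and e cannot combine by function application — type clash.

type clash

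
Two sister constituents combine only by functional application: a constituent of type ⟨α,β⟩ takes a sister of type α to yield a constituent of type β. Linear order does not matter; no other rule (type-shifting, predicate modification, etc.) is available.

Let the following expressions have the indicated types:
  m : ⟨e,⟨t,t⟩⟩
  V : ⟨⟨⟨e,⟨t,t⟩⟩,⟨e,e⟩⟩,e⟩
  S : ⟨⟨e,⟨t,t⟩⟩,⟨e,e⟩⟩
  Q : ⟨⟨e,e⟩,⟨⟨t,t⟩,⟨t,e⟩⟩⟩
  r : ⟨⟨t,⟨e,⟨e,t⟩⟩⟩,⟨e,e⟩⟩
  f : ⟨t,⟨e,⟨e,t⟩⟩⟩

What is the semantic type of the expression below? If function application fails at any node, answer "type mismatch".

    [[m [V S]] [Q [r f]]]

[V S] — V of type ⟨⟨⟨e,⟨t,t⟩⟩,⟨e,e⟩⟩,e⟩ combines with S of type ⟨⟨e,⟨t,t⟩⟩,⟨e,e⟩⟩: type e.
[m [V S]] — m of type ⟨e,⟨t,t⟩⟩ combines with [V S] of type e: type ⟨t,t⟩.
[r f] — r of type ⟨⟨t,⟨e,⟨e,t⟩⟩⟩,⟨e,e⟩⟩ combines with f of type ⟨t,⟨e,⟨e,t⟩⟩⟩: type ⟨e,e⟩.
[Q [r f]] — Q of type ⟨⟨e,e⟩,⟨⟨t,t⟩,⟨t,e⟩⟩⟩ combines with [r f] of type ⟨e,e⟩: type ⟨⟨t,t⟩,⟨t,e⟩⟩.
[[m [V S]] [Q [r f]]] — [Q [r f]] of type ⟨⟨t,t⟩,⟨t,e⟩⟩ combines with [m [V S]] of type ⟨t,t⟩: type ⟨t,e⟩.

⟨t,e⟩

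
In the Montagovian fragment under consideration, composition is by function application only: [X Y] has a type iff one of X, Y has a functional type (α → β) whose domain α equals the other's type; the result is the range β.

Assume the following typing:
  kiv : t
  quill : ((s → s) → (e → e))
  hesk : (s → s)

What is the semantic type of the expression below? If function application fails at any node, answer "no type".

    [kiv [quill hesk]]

no type

[quill hesk]: ((s → s) → (e → e)) applied to (s → s) yields (e → e).
At [kiv [quill hesk]]: neither t nor (e → e) can take the other as argument; the node is ill-typed.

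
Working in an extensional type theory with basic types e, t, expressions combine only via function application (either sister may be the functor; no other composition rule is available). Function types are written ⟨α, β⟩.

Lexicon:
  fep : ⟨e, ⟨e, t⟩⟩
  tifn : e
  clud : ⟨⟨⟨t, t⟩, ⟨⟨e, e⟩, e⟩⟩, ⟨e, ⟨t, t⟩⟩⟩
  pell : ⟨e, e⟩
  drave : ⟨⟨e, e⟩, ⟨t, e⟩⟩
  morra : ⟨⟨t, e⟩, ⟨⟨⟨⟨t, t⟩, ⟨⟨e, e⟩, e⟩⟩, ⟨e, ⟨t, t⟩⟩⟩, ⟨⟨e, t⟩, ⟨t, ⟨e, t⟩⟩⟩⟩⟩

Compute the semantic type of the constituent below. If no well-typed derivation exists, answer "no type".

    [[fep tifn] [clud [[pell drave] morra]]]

[fep tifn]: fep is ⟨e, ⟨e, t⟩⟩, tifn is e; result ⟨e, t⟩.
[pell drave]: drave is ⟨⟨e, e⟩, ⟨t, e⟩⟩, pell is ⟨e, e⟩; result ⟨t, e⟩.
[[pell drave] morra]: morra is ⟨⟨t, e⟩, ⟨⟨⟨⟨t, t⟩, ⟨⟨e, e⟩, e⟩⟩, ⟨e, ⟨t, t⟩⟩⟩, ⟨⟨e, t⟩, ⟨t, ⟨e, t⟩⟩⟩⟩⟩, [pell drave] is ⟨t, e⟩; result ⟨⟨⟨⟨t, t⟩, ⟨⟨e, e⟩, e⟩⟩, ⟨e, ⟨t, t⟩⟩⟩, ⟨⟨e, t⟩, ⟨t, ⟨e, t⟩⟩⟩⟩.
[clud [[pell drave] morra]]: [[pell drave] morra] is ⟨⟨⟨⟨t, t⟩, ⟨⟨e, e⟩, e⟩⟩, ⟨e, ⟨t, t⟩⟩⟩, ⟨⟨e, t⟩, ⟨t, ⟨e, t⟩⟩⟩⟩, clud is ⟨⟨⟨t, t⟩, ⟨⟨e, e⟩, e⟩⟩, ⟨e, ⟨t, t⟩⟩⟩; result ⟨⟨e, t⟩, ⟨t, ⟨e, t⟩⟩⟩.
[[fep tifn] [clud [[pell drave] morra]]]: [clud [[pell drave] morra]] is ⟨⟨e, t⟩, ⟨t, ⟨e, t⟩⟩⟩, [fep tifn] is ⟨e, t⟩; result ⟨t, ⟨e, t⟩⟩.

⟨t, ⟨e, t⟩⟩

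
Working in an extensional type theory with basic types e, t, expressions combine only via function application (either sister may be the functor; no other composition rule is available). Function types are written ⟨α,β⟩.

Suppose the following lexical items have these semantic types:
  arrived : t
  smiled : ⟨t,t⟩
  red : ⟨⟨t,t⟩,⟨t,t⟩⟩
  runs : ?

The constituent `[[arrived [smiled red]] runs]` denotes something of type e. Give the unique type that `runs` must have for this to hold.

At [[arrived [smiled red]] runs] (required: e): [arrived [smiled red]] is t, which is not a function with range e; hence runs is the functor — type ⟨t,e⟩.

⟨t,e⟩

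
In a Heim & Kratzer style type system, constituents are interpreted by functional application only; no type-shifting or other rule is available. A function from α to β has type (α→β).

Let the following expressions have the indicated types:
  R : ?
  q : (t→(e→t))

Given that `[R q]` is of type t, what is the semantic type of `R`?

((t→(e→t))→t)

At [R q] (required: t): q is (t→(e→t)), which is not a function with range t; hence R is the functor — type ((t→(e→t))→t).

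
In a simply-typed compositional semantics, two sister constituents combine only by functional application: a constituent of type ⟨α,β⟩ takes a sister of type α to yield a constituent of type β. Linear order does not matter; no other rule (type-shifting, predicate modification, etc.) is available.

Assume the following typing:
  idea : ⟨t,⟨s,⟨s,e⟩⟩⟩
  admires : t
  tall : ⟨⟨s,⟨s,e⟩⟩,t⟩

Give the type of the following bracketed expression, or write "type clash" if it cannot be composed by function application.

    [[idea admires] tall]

[idea admires]: ⟨t,⟨s,⟨s,e⟩⟩⟩ applied to t yields ⟨s,⟨s,e⟩⟩.
[[idea admires] tall]: ⟨⟨s,⟨s,e⟩⟩,t⟩ applied to ⟨s,⟨s,e⟩⟩ yields t.

t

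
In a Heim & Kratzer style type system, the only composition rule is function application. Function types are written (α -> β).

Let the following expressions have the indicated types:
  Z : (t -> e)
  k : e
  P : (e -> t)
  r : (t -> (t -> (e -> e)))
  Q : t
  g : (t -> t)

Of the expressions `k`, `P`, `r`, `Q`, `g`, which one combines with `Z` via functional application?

k : e — neither side's domain matches the other.
P : (e -> t) — neither side's domain matches the other.
r : (t -> (t -> (e -> e))) — neither side's domain matches the other.
Q — combines: Z : (t -> e) takes Q : t as argument, giving e.
g : (t -> t) — neither side's domain matches the other.

Q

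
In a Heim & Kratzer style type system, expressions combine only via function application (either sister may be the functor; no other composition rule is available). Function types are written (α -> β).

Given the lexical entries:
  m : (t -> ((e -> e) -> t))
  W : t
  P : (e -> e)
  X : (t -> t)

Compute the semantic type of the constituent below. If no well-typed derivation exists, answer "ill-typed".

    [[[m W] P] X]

t

[m W]: (t -> ((e -> e) -> t)) applied to t yields ((e -> e) -> t).
[[m W] P]: ((e -> e) -> t) applied to (e -> e) yields t.
[[[m W] P] X]: (t -> t) applied to t yields t.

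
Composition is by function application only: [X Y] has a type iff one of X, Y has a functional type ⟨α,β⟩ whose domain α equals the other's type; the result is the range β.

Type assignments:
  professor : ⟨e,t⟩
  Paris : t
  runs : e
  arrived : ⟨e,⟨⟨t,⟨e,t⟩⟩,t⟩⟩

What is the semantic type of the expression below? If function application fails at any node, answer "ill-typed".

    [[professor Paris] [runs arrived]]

At [professor Paris]: neither ⟨e,t⟩ nor t can take the other as argument; the node is ill-typed.

ill-typed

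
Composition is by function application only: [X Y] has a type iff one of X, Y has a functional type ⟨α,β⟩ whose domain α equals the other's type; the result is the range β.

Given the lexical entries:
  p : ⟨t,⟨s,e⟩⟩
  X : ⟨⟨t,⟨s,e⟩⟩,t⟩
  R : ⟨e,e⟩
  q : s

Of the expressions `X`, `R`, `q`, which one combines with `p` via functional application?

X — combines: X : ⟨⟨t,⟨s,e⟩⟩,t⟩ takes p : ⟨t,⟨s,e⟩⟩ as argument, giving t.
R : ⟨e,e⟩ — p needs t; R needs e; neither fits.
q : s — p needs t; q needs nothing (atomic); neither fits.

X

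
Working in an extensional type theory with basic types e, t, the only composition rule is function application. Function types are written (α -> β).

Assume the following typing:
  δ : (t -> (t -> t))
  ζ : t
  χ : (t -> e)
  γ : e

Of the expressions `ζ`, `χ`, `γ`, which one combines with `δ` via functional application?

ζ — combines: δ : (t -> (t -> t)) takes ζ : t as argument, giving (t -> t).
χ : (t -> e) — δ needs t; χ needs t; neither fits.
γ : e — δ needs t; γ needs nothing (atomic); neither fits.

ζ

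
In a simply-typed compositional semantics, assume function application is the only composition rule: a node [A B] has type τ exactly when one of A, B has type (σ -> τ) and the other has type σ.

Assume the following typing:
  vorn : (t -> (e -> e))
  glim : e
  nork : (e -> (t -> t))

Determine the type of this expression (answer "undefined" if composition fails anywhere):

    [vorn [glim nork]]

undefined

[glim nork]: nork is (e -> (t -> t)), glim is e; result (t -> t).
At [vorn [glim nork]]: neither (t -> (e -> e)) nor (t -> t) can take the other as argument; the node is ill-typed.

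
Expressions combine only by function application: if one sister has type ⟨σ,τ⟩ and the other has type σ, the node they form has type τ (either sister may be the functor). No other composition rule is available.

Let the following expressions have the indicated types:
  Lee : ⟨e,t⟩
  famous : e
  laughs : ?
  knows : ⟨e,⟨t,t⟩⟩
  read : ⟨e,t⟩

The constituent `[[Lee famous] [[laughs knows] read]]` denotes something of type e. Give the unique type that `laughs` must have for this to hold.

⟨⟨e,⟨t,t⟩⟩,⟨⟨e,t⟩,⟨t,e⟩⟩⟩

For [[Lee famous] [[laughs knows] read]] to have type e with [Lee famous] of type t, [[laughs knows] read] must be the function: [[laughs knows] read] : ⟨t,e⟩.
For [[laughs knows] read] to have type ⟨t,e⟩ with read of type ⟨e,t⟩, [laughs knows] must be the function: [laughs knows] : ⟨⟨e,t⟩,⟨t,e⟩⟩.
For [laughs knows] to have type ⟨⟨e,t⟩,⟨t,e⟩⟩ with knows of type ⟨e,⟨t,t⟩⟩, laughs must be the function: laughs : ⟨⟨e,⟨t,t⟩⟩,⟨⟨e,t⟩,⟨t,e⟩⟩⟩.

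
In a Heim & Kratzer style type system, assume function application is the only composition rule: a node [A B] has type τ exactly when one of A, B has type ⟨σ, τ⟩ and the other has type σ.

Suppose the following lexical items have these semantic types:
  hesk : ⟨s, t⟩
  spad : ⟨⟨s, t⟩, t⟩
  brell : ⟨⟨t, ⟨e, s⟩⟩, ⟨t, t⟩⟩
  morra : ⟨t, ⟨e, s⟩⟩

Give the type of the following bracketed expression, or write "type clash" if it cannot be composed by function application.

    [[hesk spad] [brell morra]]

t

At [hesk spad], spad : ⟨⟨s, t⟩, t⟩ takes hesk : ⟨s, t⟩, giving t.
At [brell morra], brell : ⟨⟨t, ⟨e, s⟩⟩, ⟨t, t⟩⟩ takes morra : ⟨t, ⟨e, s⟩⟩, giving ⟨t, t⟩.
At [[hesk spad] [brell morra]], [brell morra] : ⟨t, t⟩ takes [hesk spad] : t, giving t.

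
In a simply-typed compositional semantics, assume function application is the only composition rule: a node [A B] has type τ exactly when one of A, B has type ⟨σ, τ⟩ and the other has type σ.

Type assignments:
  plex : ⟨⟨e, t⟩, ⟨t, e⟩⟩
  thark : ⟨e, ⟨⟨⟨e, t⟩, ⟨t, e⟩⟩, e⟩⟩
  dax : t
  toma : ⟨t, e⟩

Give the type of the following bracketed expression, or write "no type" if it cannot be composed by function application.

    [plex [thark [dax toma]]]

e

[dax toma]: functor toma : ⟨t, e⟩, argument dax : t; result e.
[thark [dax toma]]: functor thark : ⟨e, ⟨⟨⟨e, t⟩, ⟨t, e⟩⟩, e⟩⟩, argument [dax toma] : e; result ⟨⟨⟨e, t⟩, ⟨t, e⟩⟩, e⟩.
[plex [thark [dax toma]]]: functor [thark [dax toma]] : ⟨⟨⟨e, t⟩, ⟨t, e⟩⟩, e⟩, argument plex : ⟨⟨e, t⟩, ⟨t, e⟩⟩; result e.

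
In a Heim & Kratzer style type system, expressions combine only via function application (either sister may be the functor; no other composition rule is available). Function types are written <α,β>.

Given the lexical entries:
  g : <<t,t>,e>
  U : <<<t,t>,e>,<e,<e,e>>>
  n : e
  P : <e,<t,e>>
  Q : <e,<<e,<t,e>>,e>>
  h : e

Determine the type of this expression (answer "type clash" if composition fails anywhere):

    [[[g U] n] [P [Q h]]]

e

[g U]: <<<t,t>,e>,<e,<e,e>>> applied to <<t,t>,e> yields <e,<e,e>>.
[[g U] n]: <e,<e,e>> applied to e yields <e,e>.
[Q h]: <e,<<e,<t,e>>,e>> applied to e yields <<e,<t,e>>,e>.
[P [Q h]]: <<e,<t,e>>,e> applied to <e,<t,e>> yields e.
[[[g U] n] [P [Q h]]]: <e,e> applied to e yields e.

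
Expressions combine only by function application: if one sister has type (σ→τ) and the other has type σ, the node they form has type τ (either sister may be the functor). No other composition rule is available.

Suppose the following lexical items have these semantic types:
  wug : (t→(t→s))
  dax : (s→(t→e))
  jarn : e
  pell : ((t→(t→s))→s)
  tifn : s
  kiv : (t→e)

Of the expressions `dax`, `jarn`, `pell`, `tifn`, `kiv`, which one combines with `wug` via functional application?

pell

dax : (s→(t→e)) — no; wug wants t, and dax wants s.
jarn : e — no; wug wants t, and jarn wants nothing (atomic).
pell — combines: pell : ((t→(t→s))→s) takes wug : (t→(t→s)) as argument, giving s.
tifn : s — no; wug wants t, and tifn wants nothing (atomic).
kiv : (t→e) — no; wug wants t, and kiv wants t.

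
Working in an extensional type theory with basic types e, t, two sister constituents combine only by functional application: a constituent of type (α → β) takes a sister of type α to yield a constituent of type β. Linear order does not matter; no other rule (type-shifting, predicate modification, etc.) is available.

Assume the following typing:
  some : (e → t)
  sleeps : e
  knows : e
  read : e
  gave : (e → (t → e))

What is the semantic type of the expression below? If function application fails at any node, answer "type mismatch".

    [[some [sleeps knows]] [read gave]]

type mismatch

At [sleeps knows]: neither e nor e can take the other as argument; the node is ill-typed.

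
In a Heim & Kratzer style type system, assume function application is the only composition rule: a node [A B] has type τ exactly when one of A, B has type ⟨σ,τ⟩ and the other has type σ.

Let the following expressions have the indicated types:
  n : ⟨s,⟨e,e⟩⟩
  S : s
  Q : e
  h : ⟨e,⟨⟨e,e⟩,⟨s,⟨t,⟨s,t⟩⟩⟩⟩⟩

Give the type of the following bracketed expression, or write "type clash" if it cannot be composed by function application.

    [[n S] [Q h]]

⟨s,⟨t,⟨s,t⟩⟩⟩

[n S] — n of type ⟨s,⟨e,e⟩⟩ combines with S of type s: type ⟨e,e⟩.
[Q h] — h of type ⟨e,⟨⟨e,e⟩,⟨s,⟨t,⟨s,t⟩⟩⟩⟩⟩ combines with Q of type e: type ⟨⟨e,e⟩,⟨s,⟨t,⟨s,t⟩⟩⟩⟩.
[[n S] [Q h]] — [Q h] of type ⟨⟨e,e⟩,⟨s,⟨t,⟨s,t⟩⟩⟩⟩ combines with [n S] of type ⟨e,e⟩: type ⟨s,⟨t,⟨s,t⟩⟩⟩.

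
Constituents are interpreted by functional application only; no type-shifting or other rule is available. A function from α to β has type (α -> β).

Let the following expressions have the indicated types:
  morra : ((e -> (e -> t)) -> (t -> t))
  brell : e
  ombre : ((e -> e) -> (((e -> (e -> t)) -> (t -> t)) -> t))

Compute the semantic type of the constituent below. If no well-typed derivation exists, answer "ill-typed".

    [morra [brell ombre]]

[brell ombre]: e and ((e -> e) -> (((e -> (e -> t)) -> (t -> t)) -> t)) cannot combine by function application — type clash.

ill-typed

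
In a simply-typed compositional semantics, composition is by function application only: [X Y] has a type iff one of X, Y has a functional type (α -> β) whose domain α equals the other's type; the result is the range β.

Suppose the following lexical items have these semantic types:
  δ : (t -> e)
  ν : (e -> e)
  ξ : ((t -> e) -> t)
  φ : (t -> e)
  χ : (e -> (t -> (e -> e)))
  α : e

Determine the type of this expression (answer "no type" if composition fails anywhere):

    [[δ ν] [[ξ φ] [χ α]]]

At [δ ν]: neither (t -> e) nor (e -> e) can take the other as argument; the node is ill-typed.

no type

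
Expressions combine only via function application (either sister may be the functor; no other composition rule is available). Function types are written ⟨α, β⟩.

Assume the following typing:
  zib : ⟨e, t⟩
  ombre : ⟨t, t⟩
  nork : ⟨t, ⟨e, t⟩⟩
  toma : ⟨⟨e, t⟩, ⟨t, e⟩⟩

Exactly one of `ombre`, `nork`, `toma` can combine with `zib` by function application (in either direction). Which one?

ombre : ⟨t, t⟩ — neither side's domain matches the other.
nork : ⟨t, ⟨e, t⟩⟩ — neither side's domain matches the other.
toma — combines: toma : ⟨⟨e, t⟩, ⟨t, e⟩⟩ takes zib : ⟨e, t⟩ as argument, giving ⟨t, e⟩.

toma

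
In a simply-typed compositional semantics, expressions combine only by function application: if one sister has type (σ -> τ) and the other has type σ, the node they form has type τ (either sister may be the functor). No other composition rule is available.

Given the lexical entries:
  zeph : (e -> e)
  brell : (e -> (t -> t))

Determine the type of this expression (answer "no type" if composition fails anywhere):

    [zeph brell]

[zeph brell]: (e -> e) with (e -> (t -> t)) — neither is a function whose domain matches the other; composition fails here.

no type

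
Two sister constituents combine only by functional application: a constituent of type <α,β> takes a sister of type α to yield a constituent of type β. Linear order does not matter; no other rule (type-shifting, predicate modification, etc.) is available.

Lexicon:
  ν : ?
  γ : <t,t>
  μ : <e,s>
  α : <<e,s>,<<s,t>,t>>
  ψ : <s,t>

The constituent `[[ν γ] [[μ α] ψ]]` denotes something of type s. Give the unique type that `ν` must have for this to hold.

<<t,t>,<t,s>>

At [[ν γ] [[μ α] ψ]] (required: s): [[μ α] ψ] is t, which is not a function with range s; hence [ν γ] is the functor — type <t,s>.
At [ν γ] (required: <t,s>): γ is <t,t>, which is not a function with range <t,s>; hence ν is the functor — type <<t,t>,<t,s>>.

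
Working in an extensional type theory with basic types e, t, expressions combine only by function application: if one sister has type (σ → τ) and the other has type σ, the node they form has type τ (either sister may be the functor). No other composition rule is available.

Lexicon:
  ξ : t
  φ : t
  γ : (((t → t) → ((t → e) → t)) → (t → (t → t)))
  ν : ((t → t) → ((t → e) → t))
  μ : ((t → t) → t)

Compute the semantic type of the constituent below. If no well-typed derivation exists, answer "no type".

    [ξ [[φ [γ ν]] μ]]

[γ ν] — γ of type (((t → t) → ((t → e) → t)) → (t → (t → t))) combines with ν of type ((t → t) → ((t → e) → t)): type (t → (t → t)).
[φ [γ ν]] — [γ ν] of type (t → (t → t)) combines with φ of type t: type (t → t).
[[φ [γ ν]] μ] — μ of type ((t → t) → t) combines with [φ [γ ν]] of type (t → t): type t.
At [ξ [[φ [γ ν]] μ]]: neither t nor t can take the other as argument; the node is ill-typed.

no type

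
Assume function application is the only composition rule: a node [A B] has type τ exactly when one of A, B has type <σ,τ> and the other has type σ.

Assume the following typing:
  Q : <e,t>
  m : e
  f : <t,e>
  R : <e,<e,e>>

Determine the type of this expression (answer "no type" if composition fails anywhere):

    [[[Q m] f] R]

[Q m] — Q of type <e,t> combines with m of type e: type t.
[[Q m] f] — f of type <t,e> combines with [Q m] of type t: type e.
[[[Q m] f] R] — R of type <e,<e,e>> combines with [[Q m] f] of type e: type <e,e>.

<e,e>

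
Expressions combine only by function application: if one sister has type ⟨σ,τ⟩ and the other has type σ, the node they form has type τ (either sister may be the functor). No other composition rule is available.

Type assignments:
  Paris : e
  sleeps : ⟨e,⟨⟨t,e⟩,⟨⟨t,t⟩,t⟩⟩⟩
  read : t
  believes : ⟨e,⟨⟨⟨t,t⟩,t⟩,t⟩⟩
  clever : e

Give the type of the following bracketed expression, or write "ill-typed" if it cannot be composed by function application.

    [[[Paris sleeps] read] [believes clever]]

[Paris sleeps]: functor sleeps : ⟨e,⟨⟨t,e⟩,⟨⟨t,t⟩,t⟩⟩⟩, argument Paris : e; result ⟨⟨t,e⟩,⟨⟨t,t⟩,t⟩⟩.
At [[Paris sleeps] read]: neither ⟨⟨t,e⟩,⟨⟨t,t⟩,t⟩⟩ nor t can take the other as argument; the node is ill-typed.

ill-typed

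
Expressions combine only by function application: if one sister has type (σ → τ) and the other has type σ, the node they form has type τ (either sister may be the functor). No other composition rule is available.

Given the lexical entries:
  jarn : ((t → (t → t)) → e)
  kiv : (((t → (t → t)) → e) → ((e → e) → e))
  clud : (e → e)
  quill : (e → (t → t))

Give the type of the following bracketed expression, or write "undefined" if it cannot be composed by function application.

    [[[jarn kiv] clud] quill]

[jarn kiv]: (((t → (t → t)) → e) → ((e → e) → e)) applied to ((t → (t → t)) → e) yields ((e → e) → e).
[[jarn kiv] clud]: ((e → e) → e) applied to (e → e) yields e.
[[[jarn kiv] clud] quill]: (e → (t → t)) applied to e yields (t → t).

(t → t)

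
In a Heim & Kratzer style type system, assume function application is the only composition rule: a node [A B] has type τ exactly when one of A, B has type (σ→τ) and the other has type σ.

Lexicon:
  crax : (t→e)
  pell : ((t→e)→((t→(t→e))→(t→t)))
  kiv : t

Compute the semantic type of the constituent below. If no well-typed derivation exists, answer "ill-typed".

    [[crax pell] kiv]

[crax pell]: ((t→e)→((t→(t→e))→(t→t))) applied to (t→e) yields ((t→(t→e))→(t→t)).
[[crax pell] kiv]: ((t→(t→e))→(t→t)) and t cannot combine by function application — type clash.

ill-typed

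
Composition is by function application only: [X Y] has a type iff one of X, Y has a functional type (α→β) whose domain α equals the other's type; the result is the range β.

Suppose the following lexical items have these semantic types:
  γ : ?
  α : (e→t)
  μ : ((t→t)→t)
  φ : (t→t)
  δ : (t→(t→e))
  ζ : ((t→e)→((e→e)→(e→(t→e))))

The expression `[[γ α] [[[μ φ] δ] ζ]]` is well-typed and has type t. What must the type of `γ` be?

((e→t)→(((e→e)→(e→(t→e)))→t))

For [[γ α] [[[μ φ] δ] ζ]] to have type t with [[[μ φ] δ] ζ] of type ((e→e)→(e→(t→e))), [γ α] must be the function: [γ α] : (((e→e)→(e→(t→e)))→t).
For [γ α] to have type (((e→e)→(e→(t→e)))→t) with α of type (e→t), γ must be the function: γ : ((e→t)→(((e→e)→(e→(t→e)))→t)).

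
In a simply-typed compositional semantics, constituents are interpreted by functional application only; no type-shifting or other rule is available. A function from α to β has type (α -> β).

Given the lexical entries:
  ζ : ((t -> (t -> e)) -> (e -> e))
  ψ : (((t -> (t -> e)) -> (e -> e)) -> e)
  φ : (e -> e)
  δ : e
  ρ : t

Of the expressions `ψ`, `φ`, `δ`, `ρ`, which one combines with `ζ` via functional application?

ψ

ψ — combines: ψ : (((t -> (t -> e)) -> (e -> e)) -> e) takes ζ : ((t -> (t -> e)) -> (e -> e)) as argument, giving e.
φ : (e -> e) — does not combine with ζ.
δ : e — does not combine with ζ.
ρ : t — does not combine with ζ.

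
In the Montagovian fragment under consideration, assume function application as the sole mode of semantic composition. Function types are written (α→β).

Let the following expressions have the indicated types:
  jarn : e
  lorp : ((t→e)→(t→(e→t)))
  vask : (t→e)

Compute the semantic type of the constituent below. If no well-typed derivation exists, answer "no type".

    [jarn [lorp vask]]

no type

At [lorp vask], lorp : ((t→e)→(t→(e→t))) takes vask : (t→e), giving (t→(e→t)).
[jarn [lorp vask]]: e with (t→(e→t)) — neither is a function whose domain matches the other; composition fails here.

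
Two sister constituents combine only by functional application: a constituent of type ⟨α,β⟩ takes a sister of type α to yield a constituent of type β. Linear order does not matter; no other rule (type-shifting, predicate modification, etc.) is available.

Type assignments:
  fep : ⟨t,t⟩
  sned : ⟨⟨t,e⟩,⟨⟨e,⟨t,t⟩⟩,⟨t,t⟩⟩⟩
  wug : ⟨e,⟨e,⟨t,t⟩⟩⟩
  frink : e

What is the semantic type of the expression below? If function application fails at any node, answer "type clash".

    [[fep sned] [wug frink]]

[fep sned]: ⟨t,t⟩ and ⟨⟨t,e⟩,⟨⟨e,⟨t,t⟩⟩,⟨t,t⟩⟩⟩ cannot combine by function application — type clash.

type clash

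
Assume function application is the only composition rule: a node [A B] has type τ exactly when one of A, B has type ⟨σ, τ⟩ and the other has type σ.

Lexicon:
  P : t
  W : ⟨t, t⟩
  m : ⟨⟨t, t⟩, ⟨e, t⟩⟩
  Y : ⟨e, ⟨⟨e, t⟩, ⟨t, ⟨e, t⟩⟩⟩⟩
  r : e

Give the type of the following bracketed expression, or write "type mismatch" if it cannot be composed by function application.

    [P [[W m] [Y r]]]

⟨e, t⟩

[W m] — m of type ⟨⟨t, t⟩, ⟨e, t⟩⟩ combines with W of type ⟨t, t⟩: type ⟨e, t⟩.
[Y r] — Y of type ⟨e, ⟨⟨e, t⟩, ⟨t, ⟨e, t⟩⟩⟩⟩ combines with r of type e: type ⟨⟨e, t⟩, ⟨t, ⟨e, t⟩⟩⟩.
[[W m] [Y r]] — [Y r] of type ⟨⟨e, t⟩, ⟨t, ⟨e, t⟩⟩⟩ combines with [W m] of type ⟨e, t⟩: type ⟨t, ⟨e, t⟩⟩.
[P [[W m] [Y r]]] — [[W m] [Y r]] of type ⟨t, ⟨e, t⟩⟩ combines with P of type t: type ⟨e, t⟩.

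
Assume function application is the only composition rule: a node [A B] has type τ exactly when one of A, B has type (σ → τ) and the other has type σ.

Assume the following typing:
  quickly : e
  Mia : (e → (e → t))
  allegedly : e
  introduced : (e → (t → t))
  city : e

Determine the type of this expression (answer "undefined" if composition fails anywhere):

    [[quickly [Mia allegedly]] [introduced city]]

[Mia allegedly] — Mia of type (e → (e → t)) combines with allegedly of type e: type (e → t).
[quickly [Mia allegedly]] — [Mia allegedly] of type (e → t) combines with quickly of type e: type t.
[introduced city] — introduced of type (e → (t → t)) combines with city of type e: type (t → t).
[[quickly [Mia allegedly]] [introduced city]] — [introduced city] of type (t → t) combines with [quickly [Mia allegedly]] of type t: type t.

t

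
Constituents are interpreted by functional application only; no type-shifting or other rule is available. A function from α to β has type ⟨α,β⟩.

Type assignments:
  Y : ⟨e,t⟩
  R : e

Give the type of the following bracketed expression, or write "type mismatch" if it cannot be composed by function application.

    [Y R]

[Y R]: functor Y : ⟨e,t⟩, argument R : e; result t.

t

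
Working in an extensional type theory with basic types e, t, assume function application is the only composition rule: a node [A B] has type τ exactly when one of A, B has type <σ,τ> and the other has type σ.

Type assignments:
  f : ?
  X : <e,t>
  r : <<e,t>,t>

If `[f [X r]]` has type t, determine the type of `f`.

<t,t>

At [f [X r]] (required: t): [X r] is t, which is not a function with range t; hence f is the functor — type <t,t>.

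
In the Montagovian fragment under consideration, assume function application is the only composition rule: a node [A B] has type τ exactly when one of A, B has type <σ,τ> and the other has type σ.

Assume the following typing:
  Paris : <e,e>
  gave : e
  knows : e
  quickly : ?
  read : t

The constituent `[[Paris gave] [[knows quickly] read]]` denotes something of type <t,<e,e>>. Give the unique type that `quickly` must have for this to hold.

[[Paris gave] [[knows quickly] read]] must have type <t,<e,e>>. The sister [Paris gave] has type e; that is not a function onto <t,<e,e>>, so [[knows quickly] read] must be the functor, of type <e,<t,<e,e>>>.
[[knows quickly] read] must have type <e,<t,<e,e>>>. The sister read has type t; that is not a function onto <e,<t,<e,e>>>, so [knows quickly] must be the functor, of type <t,<e,<t,<e,e>>>>.
[knows quickly] must have type <t,<e,<t,<e,e>>>>. The sister knows has type e; that is not a function onto <t,<e,<t,<e,e>>>>, so quickly must be the functor, of type <e,<t,<e,<t,<e,e>>>>>.

<e,<t,<e,<t,<e,e>>>>>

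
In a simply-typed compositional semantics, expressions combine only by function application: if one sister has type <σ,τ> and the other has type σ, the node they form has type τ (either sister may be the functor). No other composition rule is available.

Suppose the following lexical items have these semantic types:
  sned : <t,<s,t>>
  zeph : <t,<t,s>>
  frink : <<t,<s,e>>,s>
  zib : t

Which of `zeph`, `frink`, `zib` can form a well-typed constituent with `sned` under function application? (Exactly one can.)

zeph : <t,<t,s>> — sned needs t; zeph needs t; neither fits.
frink : <<t,<s,e>>,s> — sned needs t; frink needs <t,<s,e>>; neither fits.
zib — combines: sned : <t,<s,t>> takes zib : t as argument, giving <s,t>.

zib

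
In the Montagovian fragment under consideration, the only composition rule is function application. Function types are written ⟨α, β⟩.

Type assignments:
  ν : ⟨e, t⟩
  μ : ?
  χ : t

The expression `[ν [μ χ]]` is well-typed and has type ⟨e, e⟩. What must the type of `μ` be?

At [ν [μ χ]] (required: ⟨e, e⟩): ν is ⟨e, t⟩, which is not a function with range ⟨e, e⟩; hence [μ χ] is the functor — type ⟨⟨e, t⟩, ⟨e, e⟩⟩.
At [μ χ] (required: ⟨⟨e, t⟩, ⟨e, e⟩⟩): χ is t, which is not a function with range ⟨⟨e, t⟩, ⟨e, e⟩⟩; hence μ is the functor — type ⟨t, ⟨⟨e, t⟩, ⟨e, e⟩⟩⟩.

⟨t, ⟨⟨e, t⟩, ⟨e, e⟩⟩⟩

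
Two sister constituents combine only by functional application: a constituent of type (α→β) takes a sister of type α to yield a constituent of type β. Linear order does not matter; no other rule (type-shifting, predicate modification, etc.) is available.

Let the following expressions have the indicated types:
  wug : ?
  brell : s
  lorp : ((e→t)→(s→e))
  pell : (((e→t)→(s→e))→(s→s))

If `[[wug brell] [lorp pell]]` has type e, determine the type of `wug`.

(s→((s→s)→e))

At [[wug brell] [lorp pell]] (required: e): [lorp pell] is (s→s), which is not a function with range e; hence [wug brell] is the functor — type ((s→s)→e).
At [wug brell] (required: ((s→s)→e)): brell is s, which is not a function with range ((s→s)→e); hence wug is the functor — type (s→((s→s)→e)).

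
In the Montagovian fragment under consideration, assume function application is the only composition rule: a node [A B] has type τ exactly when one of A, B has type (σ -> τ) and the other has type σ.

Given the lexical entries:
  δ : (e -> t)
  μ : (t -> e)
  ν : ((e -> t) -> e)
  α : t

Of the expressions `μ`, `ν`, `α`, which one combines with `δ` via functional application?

ν

μ : (t -> e) — no; δ wants e, and μ wants t.
ν — combines: ν : ((e -> t) -> e) takes δ : (e -> t) as argument, giving e.
α : t — no; δ wants e, and α wants nothing (atomic).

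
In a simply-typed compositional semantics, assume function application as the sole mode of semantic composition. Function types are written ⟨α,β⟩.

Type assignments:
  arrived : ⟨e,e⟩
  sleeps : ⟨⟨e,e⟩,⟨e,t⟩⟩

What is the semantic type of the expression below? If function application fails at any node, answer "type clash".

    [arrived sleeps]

⟨e,t⟩

At [arrived sleeps], sleeps : ⟨⟨e,e⟩,⟨e,t⟩⟩ takes arrived : ⟨e,e⟩, giving ⟨e,t⟩.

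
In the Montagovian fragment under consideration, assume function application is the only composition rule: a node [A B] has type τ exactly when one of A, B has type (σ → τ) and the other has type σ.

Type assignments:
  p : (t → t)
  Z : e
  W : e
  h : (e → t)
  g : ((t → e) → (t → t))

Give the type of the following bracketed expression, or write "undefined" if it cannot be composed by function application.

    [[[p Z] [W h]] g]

[p Z]: (t → t) with e — neither is a function whose domain matches the other; composition fails here.

undefined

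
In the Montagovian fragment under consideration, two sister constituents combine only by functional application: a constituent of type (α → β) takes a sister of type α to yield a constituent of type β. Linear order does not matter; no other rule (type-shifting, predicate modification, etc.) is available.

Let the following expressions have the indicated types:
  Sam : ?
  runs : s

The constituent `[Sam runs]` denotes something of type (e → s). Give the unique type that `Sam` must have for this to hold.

[Sam runs] must have type (e → s). The sister runs has type s; that is not a function onto (e → s), so Sam must be the functor, of type (s → (e → s)).

(s → (e → s))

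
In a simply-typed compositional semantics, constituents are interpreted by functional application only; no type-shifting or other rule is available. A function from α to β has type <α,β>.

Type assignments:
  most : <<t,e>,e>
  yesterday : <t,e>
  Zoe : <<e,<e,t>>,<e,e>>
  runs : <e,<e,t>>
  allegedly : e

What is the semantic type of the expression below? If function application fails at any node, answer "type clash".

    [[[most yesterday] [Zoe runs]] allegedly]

type clash

[most yesterday]: most is <<t,e>,e>, yesterday is <t,e>; result e.
[Zoe runs]: Zoe is <<e,<e,t>>,<e,e>>, runs is <e,<e,t>>; result <e,e>.
[[most yesterday] [Zoe runs]]: [Zoe runs] is <e,e>, [most yesterday] is e; result e.
[[[most yesterday] [Zoe runs]] allegedly]: e with e — neither is a function whose domain matches the other; composition fails here.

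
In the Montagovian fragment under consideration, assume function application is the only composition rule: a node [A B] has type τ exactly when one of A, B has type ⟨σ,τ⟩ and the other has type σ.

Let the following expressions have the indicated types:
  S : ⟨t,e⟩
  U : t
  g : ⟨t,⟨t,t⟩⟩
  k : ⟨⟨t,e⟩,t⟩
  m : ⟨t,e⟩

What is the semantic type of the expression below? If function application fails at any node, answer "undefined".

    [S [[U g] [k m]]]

e

[U g] — g of type ⟨t,⟨t,t⟩⟩ combines with U of type t: type ⟨t,t⟩.
[k m] — k of type ⟨⟨t,e⟩,t⟩ combines with m of type ⟨t,e⟩: type t.
[[U g] [k m]] — [U g] of type ⟨t,t⟩ combines with [k m] of type t: type t.
[S [[U g] [k m]]] — S of type ⟨t,e⟩ combines with [[U g] [k m]] of type t: type e.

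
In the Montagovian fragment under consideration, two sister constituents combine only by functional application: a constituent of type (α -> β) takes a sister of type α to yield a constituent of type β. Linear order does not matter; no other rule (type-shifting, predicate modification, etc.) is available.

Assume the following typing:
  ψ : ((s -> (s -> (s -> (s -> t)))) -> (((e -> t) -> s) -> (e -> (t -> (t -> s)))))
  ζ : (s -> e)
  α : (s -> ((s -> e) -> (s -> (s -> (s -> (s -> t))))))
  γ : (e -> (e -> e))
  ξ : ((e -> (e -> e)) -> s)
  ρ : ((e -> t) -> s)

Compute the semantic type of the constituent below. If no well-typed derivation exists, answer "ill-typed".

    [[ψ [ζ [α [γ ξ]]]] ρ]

At [γ ξ], ξ : ((e -> (e -> e)) -> s) takes γ : (e -> (e -> e)), giving s.
At [α [γ ξ]], α : (s -> ((s -> e) -> (s -> (s -> (s -> (s -> t)))))) takes [γ ξ] : s, giving ((s -> e) -> (s -> (s -> (s -> (s -> t))))).
At [ζ [α [γ ξ]]], [α [γ ξ]] : ((s -> e) -> (s -> (s -> (s -> (s -> t))))) takes ζ : (s -> e), giving (s -> (s -> (s -> (s -> t)))).
At [ψ [ζ [α [γ ξ]]]], ψ : ((s -> (s -> (s -> (s -> t)))) -> (((e -> t) -> s) -> (e -> (t -> (t -> s))))) takes [ζ [α [γ ξ]]] : (s -> (s -> (s -> (s -> t)))), giving (((e -> t) -> s) -> (e -> (t -> (t -> s)))).
At [[ψ [ζ [α [γ ξ]]]] ρ], [ψ [ζ [α [γ ξ]]]] : (((e -> t) -> s) -> (e -> (t -> (t -> s)))) takes ρ : ((e -> t) -> s), giving (e -> (t -> (t -> s))).

(e -> (t -> (t -> s)))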